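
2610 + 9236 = 11846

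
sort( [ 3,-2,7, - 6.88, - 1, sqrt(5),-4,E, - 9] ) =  [ - 9,- 6.88,-4, - 2,- 1, sqrt(5),E,  3,7 ]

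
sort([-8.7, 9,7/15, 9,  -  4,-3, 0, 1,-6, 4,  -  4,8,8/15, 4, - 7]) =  [- 8.7,- 7, - 6, - 4,-4, - 3,  0, 7/15, 8/15, 1, 4, 4 , 8, 9,9]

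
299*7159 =2140541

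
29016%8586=3258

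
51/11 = 51/11=4.64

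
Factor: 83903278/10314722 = 41951639/5157361= 11^( - 1)*19^1*468851^( - 1 )*2207981^1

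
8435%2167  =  1934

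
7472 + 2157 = 9629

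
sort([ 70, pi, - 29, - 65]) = [ - 65, - 29, pi,70 ] 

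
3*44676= 134028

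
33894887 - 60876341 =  - 26981454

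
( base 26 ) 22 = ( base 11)4a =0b110110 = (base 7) 105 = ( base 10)54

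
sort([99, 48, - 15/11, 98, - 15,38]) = [ - 15, - 15/11,38,48,98,99]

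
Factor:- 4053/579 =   -  7 = - 7^1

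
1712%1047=665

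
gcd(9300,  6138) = 186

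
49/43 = 1  +  6/43= 1.14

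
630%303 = 24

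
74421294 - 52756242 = 21665052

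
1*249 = 249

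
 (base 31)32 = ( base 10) 95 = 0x5F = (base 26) 3h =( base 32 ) 2V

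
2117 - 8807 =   -  6690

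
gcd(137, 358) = 1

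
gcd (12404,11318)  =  2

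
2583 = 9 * 287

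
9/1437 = 3/479 = 0.01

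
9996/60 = 833/5 =166.60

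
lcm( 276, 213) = 19596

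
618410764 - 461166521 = 157244243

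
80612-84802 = -4190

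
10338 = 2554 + 7784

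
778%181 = 54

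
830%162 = 20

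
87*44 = 3828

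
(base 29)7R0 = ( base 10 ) 6670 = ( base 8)15016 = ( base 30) 7ca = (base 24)BDM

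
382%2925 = 382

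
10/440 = 1/44 = 0.02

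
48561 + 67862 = 116423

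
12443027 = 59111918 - 46668891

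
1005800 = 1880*535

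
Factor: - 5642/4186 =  - 31/23= -  23^(-1)*31^1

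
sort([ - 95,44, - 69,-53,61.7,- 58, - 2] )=[- 95,- 69,-58,-53, - 2,44,61.7]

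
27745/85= 5549/17 = 326.41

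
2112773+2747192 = 4859965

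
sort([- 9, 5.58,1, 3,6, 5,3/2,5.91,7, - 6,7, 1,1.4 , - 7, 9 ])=[ - 9,  -  7, - 6, 1, 1,  1.4, 3/2, 3, 5 , 5.58,5.91,  6,7,  7, 9]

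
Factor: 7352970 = 2^1* 3^1*5^1*83^1*2953^1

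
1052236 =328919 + 723317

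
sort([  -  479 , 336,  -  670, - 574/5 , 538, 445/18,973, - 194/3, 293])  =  [ - 670, - 479,  -  574/5,-194/3, 445/18,293 , 336,538 , 973]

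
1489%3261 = 1489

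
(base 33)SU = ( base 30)11O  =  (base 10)954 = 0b1110111010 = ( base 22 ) 1L8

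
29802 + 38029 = 67831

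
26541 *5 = 132705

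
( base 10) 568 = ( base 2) 1000111000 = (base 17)1G7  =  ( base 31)IA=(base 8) 1070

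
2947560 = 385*7656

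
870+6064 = 6934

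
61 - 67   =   - 6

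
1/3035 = 1/3035 = 0.00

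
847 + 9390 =10237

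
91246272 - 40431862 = 50814410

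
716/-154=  - 5 + 27/77 = - 4.65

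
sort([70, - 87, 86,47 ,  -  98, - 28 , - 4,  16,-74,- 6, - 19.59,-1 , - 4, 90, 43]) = [ - 98,  -  87, - 74,-28, - 19.59, - 6,  -  4,-4,-1, 16 , 43,47, 70, 86, 90 ]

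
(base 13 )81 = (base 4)1221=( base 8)151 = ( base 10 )105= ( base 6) 253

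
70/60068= 35/30034  =  0.00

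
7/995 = 7/995 =0.01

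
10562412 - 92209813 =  - 81647401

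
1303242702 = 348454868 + 954787834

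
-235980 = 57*( - 4140) 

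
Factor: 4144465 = 5^1*13^1*63761^1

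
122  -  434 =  - 312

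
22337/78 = 22337/78 = 286.37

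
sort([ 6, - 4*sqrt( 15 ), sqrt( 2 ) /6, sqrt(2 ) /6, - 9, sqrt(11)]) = [ - 4* sqrt(15), - 9, sqrt(2)/6,  sqrt(2) /6,sqrt( 11 ), 6] 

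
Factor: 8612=2^2 * 2153^1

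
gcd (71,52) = 1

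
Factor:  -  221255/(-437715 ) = 323/639 =3^(-2 )*17^1*19^1 * 71^(-1)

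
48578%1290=848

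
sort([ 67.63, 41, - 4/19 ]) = [ - 4/19, 41,67.63 ]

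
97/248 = 97/248 = 0.39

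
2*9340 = 18680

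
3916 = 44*89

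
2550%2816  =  2550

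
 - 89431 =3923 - 93354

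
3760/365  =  752/73 = 10.30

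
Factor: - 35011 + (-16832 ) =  - 3^1*11^1*1571^1 = - 51843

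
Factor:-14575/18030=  -2915/3606 = -2^(  -  1)  *  3^(  -  1 )*5^1*11^1*53^1 * 601^ (  -  1 ) 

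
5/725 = 1/145 =0.01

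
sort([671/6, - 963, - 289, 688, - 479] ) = [ - 963,  -  479, - 289,  671/6 , 688 ] 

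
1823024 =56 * 32554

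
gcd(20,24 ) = 4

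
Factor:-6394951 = -59^1 * 283^1 * 383^1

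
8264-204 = 8060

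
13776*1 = 13776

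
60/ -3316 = -15/829 = - 0.02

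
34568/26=1329 + 7/13=1329.54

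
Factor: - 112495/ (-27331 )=5^1*149^1*181^( - 1) =745/181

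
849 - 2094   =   - 1245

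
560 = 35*16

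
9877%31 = 19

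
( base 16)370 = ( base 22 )1i0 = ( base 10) 880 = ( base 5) 12010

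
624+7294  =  7918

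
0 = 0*32571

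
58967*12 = 707604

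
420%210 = 0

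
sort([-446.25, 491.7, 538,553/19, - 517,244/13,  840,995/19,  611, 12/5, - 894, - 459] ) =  [ - 894, - 517, - 459, - 446.25,12/5,  244/13,  553/19, 995/19,491.7,  538,611,  840]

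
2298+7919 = 10217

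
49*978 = 47922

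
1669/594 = 2+481/594 = 2.81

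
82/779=2/19= 0.11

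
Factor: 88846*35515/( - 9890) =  - 23^( - 1)*31^1*43^( - 1) * 1433^1*7103^1 = - 315536569/989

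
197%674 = 197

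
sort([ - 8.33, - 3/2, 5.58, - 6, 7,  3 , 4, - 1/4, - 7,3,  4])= [-8.33 ,-7, - 6, - 3/2, - 1/4, 3, 3,  4,4 , 5.58, 7 ] 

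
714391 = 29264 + 685127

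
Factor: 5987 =5987^1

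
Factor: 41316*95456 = 2^7*3^1*11^1*19^1 * 157^1*313^1 = 3943860096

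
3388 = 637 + 2751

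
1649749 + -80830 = 1568919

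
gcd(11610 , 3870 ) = 3870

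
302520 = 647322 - 344802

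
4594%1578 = 1438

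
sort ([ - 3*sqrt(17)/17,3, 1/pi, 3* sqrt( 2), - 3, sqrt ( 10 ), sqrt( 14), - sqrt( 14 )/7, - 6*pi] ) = [-6*pi, - 3, - 3*sqrt ( 17)/17, - sqrt(14) /7, 1/pi, 3, sqrt( 10),sqrt(14 ) , 3*sqrt(2) ] 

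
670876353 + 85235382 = 756111735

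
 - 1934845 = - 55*35179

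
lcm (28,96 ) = 672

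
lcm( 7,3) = 21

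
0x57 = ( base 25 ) 3C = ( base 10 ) 87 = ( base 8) 127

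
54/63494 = 27/31747 = 0.00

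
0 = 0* 5574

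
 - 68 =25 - 93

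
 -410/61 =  - 7 + 17/61 = -  6.72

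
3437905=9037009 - 5599104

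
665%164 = 9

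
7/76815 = 7/76815 = 0.00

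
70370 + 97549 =167919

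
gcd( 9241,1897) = 1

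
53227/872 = 61 + 35/872 = 61.04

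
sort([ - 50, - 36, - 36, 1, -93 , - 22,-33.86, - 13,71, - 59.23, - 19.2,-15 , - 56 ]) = [ - 93 , - 59.23, - 56, - 50, - 36 , - 36, - 33.86 , - 22,-19.2, - 15, - 13,1,71] 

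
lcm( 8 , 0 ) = 0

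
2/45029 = 2/45029 = 0.00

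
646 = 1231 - 585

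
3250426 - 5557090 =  - 2306664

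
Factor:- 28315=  - 5^1*7^1*809^1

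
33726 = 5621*6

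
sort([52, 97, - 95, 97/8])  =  [ - 95, 97/8,  52, 97] 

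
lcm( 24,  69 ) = 552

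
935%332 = 271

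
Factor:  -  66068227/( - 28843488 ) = 2^( - 5 )*3^ ( - 2) * 2333^1*28319^1 * 100151^(-1 ) 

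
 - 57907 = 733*( - 79) 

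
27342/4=6835 + 1/2=6835.50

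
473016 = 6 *78836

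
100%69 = 31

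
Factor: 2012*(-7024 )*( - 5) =70661440 = 2^6*5^1*439^1*503^1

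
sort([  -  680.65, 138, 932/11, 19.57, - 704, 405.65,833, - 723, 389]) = [ - 723,  -  704, - 680.65, 19.57, 932/11,  138, 389, 405.65, 833] 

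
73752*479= 35327208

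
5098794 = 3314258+1784536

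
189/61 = 189/61 = 3.10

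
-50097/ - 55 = 910 + 47/55  =  910.85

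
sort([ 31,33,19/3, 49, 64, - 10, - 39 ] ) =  [ - 39, - 10,  19/3,31, 33, 49,64 ] 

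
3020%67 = 5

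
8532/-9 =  - 948+ 0/1=-  948.00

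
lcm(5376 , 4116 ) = 263424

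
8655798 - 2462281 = 6193517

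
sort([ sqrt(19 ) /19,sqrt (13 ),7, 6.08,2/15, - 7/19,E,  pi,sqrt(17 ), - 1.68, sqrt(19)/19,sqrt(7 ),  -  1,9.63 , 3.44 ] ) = [-1.68, - 1, - 7/19,2/15,  sqrt( 19 )/19,sqrt( 19 ) /19,sqrt (7 ),E,  pi,3.44,sqrt( 13 ),sqrt( 17), 6.08,7,  9.63 ] 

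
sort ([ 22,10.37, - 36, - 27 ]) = [  -  36, - 27,10.37, 22]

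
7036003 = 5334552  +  1701451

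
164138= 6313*26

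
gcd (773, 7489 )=1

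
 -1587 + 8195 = 6608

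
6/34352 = 3/17176 = 0.00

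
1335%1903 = 1335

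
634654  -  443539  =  191115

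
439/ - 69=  - 439/69 = - 6.36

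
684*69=47196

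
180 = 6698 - 6518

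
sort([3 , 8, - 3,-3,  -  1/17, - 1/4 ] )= [-3,-3,-1/4 , - 1/17,3  ,  8]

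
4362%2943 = 1419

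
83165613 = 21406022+61759591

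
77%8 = 5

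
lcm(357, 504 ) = 8568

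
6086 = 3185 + 2901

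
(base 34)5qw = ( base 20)geg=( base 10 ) 6696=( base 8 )15050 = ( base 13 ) 3081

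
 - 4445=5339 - 9784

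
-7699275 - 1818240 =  - 9517515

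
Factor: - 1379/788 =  - 2^(-2) * 7^1 =- 7/4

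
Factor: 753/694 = 2^( - 1)*3^1*251^1*347^( - 1)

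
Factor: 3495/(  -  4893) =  - 5/7 = - 5^1*7^(-1) 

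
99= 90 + 9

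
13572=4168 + 9404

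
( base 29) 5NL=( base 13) 22c5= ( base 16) 131D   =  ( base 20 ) C4D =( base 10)4893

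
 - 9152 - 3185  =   -12337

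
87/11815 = 87/11815 = 0.01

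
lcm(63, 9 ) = 63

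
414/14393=414/14393 =0.03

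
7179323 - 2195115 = 4984208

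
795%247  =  54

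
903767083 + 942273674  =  1846040757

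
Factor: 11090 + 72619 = 3^2*71^1 * 131^1 = 83709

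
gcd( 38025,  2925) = 2925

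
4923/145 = 4923/145 = 33.95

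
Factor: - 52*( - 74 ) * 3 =2^3  *  3^1*13^1*37^1   =  11544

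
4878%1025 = 778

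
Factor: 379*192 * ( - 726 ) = -52829568 =- 2^7*3^2*11^2*379^1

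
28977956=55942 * 518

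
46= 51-5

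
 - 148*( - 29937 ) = 4430676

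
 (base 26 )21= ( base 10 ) 53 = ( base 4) 311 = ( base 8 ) 65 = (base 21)2b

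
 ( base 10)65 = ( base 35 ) 1u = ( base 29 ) 27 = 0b1000001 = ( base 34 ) 1V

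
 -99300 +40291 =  - 59009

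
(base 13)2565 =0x14ca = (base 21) c19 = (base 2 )1010011001010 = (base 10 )5322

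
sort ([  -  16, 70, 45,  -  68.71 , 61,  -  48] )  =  [ - 68.71 , - 48,  -  16 , 45, 61,70] 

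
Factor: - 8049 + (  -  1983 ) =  - 10032 = - 2^4*3^1 * 11^1*19^1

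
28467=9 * 3163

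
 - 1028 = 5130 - 6158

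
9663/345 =28 + 1/115=28.01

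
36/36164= 9/9041 =0.00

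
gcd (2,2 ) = 2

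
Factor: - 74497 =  - 23^1*41^1*79^1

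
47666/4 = 11916 + 1/2 = 11916.50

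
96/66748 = 24/16687 =0.00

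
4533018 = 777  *5834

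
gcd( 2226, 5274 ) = 6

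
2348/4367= 2348/4367 =0.54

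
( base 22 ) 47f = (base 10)2105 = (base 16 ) 839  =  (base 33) 1UQ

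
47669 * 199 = 9486131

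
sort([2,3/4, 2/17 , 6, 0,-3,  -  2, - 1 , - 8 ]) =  [ - 8, - 3, - 2,-1,0, 2/17, 3/4, 2,6] 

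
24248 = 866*28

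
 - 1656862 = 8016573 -9673435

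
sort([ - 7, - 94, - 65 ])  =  [ - 94, -65,-7]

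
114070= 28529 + 85541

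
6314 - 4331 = 1983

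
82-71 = 11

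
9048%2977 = 117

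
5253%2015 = 1223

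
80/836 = 20/209 = 0.10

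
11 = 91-80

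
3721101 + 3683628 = 7404729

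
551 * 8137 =4483487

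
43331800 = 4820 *8990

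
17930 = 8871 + 9059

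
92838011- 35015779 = 57822232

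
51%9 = 6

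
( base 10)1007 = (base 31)11F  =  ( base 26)1CJ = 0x3ef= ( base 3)1101022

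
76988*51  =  3926388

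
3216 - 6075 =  - 2859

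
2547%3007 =2547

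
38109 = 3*12703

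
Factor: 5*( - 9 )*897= - 40365=- 3^3*5^1*13^1*23^1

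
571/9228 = 571/9228 = 0.06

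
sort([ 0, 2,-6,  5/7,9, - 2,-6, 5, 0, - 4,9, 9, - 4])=[ - 6,- 6,-4, - 4 , - 2,0, 0,5/7,2,5,9,9,  9]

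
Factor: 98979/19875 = 5^(-3 ) * 53^( - 1)*32993^1 =32993/6625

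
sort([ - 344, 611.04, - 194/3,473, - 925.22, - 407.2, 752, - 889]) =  [-925.22 , - 889, - 407.2, - 344, - 194/3, 473, 611.04, 752 ] 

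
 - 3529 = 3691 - 7220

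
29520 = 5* 5904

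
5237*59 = 308983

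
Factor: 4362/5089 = 2^1*3^1* 7^(  -  1) = 6/7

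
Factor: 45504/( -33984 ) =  - 79/59=   -  59^( - 1) * 79^1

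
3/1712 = 3/1712 =0.00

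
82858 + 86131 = 168989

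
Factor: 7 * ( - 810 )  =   - 2^1* 3^4*5^1 * 7^1 = -  5670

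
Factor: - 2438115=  - 3^1*5^1*23^1*37^1*191^1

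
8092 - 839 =7253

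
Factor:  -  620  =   - 2^2*5^1*31^1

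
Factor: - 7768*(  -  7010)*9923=540343866640 =2^4 * 5^1*701^1*971^1*9923^1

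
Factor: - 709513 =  - 7^1*101359^1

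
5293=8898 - 3605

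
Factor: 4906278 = 2^1 * 3^3*13^1 * 29^1*241^1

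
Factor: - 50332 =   -  2^2*12583^1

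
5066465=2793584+2272881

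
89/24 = 89/24 = 3.71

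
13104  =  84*156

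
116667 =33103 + 83564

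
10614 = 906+9708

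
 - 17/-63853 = 17/63853 = 0.00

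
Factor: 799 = 17^1*47^1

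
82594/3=82594/3 = 27531.33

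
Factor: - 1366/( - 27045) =2^1*3^( - 2) * 5^( - 1 )*601^( - 1 )*683^1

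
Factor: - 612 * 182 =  - 111384 = - 2^3*3^2 * 7^1* 13^1*17^1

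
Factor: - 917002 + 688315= - 3^1*31^1*2459^1 = - 228687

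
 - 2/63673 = - 1  +  63671/63673 = -  0.00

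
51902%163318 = 51902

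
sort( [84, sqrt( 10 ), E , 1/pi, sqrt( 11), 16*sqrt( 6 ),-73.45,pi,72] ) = [ - 73.45, 1/pi,E,pi,sqrt ( 10), sqrt( 11 ), 16*sqrt( 6 ),72, 84 ]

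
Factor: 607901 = 7^1*86843^1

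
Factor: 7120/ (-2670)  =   - 2^3*3^ ( - 1) =- 8/3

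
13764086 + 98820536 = 112584622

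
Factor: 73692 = 2^2*3^2 * 23^1*89^1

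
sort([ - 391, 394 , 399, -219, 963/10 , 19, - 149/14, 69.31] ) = [ - 391, - 219,-149/14, 19,  69.31, 963/10,394, 399 ]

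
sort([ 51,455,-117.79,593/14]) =[-117.79,593/14, 51,455 ]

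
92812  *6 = 556872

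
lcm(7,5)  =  35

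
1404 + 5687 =7091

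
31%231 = 31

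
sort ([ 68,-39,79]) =[ - 39,  68, 79 ] 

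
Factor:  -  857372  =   - 2^2*103^1*  2081^1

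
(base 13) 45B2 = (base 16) 2632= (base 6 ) 113134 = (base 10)9778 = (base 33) 8WA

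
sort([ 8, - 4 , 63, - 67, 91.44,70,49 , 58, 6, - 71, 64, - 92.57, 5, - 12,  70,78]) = [-92.57,-71, - 67, - 12,-4,5,6, 8,  49, 58,  63, 64, 70, 70 , 78,91.44 ]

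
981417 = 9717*101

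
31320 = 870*36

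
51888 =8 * 6486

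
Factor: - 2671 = -2671^1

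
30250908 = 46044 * 657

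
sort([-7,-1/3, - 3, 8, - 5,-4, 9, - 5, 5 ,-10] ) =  [ - 10, - 7,  -  5, - 5, -4,-3, -1/3, 5, 8, 9 ]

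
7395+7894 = 15289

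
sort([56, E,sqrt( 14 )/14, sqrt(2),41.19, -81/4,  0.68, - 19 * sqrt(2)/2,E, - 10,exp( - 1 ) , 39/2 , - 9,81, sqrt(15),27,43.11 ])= [  -  81/4,  -  19 * sqrt( 2)/2, -10, - 9,sqrt(14)/14,exp( - 1), 0.68  ,  sqrt (2), E, E , sqrt ( 15),39/2,27,41.19, 43.11,56,81]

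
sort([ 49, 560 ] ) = [ 49, 560 ]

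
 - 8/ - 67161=8/67161 = 0.00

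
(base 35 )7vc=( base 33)8t3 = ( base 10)9672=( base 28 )C9C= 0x25c8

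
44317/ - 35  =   - 6331/5 = - 1266.20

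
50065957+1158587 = 51224544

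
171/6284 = 171/6284 = 0.03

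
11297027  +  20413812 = 31710839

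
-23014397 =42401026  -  65415423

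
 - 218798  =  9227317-9446115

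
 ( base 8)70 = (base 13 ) 44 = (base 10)56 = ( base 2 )111000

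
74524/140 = 18631/35 = 532.31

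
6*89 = 534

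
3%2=1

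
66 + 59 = 125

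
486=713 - 227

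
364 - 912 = - 548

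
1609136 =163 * 9872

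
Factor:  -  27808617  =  -3^1*17^1*545267^1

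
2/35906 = 1/17953 = 0.00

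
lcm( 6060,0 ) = 0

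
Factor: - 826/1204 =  - 59/86 = - 2^(-1) * 43^ (-1) * 59^1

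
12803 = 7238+5565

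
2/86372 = 1/43186=0.00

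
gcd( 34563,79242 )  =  843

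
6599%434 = 89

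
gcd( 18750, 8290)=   10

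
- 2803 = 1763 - 4566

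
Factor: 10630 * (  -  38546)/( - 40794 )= 204871990/20397  =  2^1*3^(  -  1 )*5^1 * 13^( - 1 )*523^ ( - 1 ) * 1063^1*19273^1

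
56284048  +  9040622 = 65324670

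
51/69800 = 51/69800 = 0.00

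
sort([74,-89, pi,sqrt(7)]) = [ - 89 , sqrt(7),pi,74 ] 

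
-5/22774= - 5/22774 = - 0.00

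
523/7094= 523/7094 = 0.07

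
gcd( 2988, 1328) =332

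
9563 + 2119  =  11682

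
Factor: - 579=-3^1*193^1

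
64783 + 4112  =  68895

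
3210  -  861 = 2349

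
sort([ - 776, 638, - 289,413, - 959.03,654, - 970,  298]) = [ - 970, - 959.03, - 776,- 289,298,413, 638, 654 ]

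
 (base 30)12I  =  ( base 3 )1100020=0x3d2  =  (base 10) 978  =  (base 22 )20A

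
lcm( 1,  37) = 37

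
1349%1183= 166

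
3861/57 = 1287/19 = 67.74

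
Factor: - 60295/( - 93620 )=2^( - 2)* 151^(-1 )*389^1  =  389/604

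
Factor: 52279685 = 5^1  *10455937^1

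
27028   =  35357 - 8329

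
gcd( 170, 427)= 1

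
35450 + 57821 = 93271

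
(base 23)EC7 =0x1E09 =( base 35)69O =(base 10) 7689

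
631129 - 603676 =27453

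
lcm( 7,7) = 7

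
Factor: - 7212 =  - 2^2*3^1*601^1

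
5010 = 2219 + 2791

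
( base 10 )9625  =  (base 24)GH1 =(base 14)3717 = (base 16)2599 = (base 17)1G53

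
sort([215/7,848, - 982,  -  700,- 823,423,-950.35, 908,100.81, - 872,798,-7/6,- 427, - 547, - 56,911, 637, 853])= [ - 982, - 950.35, - 872, - 823, - 700, - 547, - 427,-56, - 7/6,215/7,100.81, 423,637,798,848,853,908,911]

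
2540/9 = 2540/9 = 282.22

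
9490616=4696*2021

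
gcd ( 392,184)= 8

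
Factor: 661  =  661^1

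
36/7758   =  2/431 = 0.00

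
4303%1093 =1024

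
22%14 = 8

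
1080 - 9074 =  - 7994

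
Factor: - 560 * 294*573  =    -  2^5 * 3^2*5^1 * 7^3  *191^1 = -  94338720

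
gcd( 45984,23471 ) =479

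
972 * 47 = 45684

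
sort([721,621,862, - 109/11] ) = [  -  109/11,621,  721, 862 ] 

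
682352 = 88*7754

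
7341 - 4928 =2413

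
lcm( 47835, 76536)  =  382680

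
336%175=161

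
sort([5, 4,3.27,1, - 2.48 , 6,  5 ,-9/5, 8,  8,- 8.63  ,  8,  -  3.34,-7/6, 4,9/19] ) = [ - 8.63 , - 3.34,-2.48, - 9/5, - 7/6,9/19,1 , 3.27,4, 4,5,5  ,  6, 8  ,  8, 8 ]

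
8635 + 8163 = 16798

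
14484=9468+5016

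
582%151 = 129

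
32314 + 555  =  32869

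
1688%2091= 1688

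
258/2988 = 43/498=0.09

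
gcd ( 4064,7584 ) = 32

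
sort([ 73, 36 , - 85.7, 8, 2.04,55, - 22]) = [ - 85.7 , - 22, 2.04,  8,36,55, 73 ]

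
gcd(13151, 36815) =1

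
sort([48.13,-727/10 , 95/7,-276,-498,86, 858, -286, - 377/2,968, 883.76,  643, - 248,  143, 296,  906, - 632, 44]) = [ -632,-498 ,-286, - 276,-248, - 377/2,-727/10, 95/7, 44,  48.13,86, 143,296,643,858,883.76, 906, 968] 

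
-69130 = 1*( - 69130)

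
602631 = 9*66959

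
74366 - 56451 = 17915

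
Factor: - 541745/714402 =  - 2^( - 1 )*3^( - 2)  *5^1*13^(-1) *43^( - 1 )*71^( - 1 ) * 97^1 * 1117^1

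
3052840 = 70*43612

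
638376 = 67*9528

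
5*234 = 1170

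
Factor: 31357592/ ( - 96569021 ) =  - 2^3*7^1*53^(  -  1)*313^1 * 547^( - 1 )*1789^1  *  3331^ (- 1 ) 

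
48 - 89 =  -  41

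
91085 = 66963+24122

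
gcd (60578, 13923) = 7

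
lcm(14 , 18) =126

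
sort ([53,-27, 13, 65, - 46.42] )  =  [-46.42, - 27 , 13, 53, 65]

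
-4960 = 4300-9260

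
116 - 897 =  - 781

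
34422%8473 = 530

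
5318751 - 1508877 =3809874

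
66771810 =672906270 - 606134460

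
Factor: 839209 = 7^1*101^1*1187^1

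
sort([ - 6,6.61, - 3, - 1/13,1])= [- 6 , - 3, - 1/13,1,  6.61 ] 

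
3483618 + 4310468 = 7794086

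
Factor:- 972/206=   -2^1*3^5*103^(  -  1 ) = -  486/103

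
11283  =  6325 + 4958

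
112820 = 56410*2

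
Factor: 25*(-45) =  - 3^2*5^3 = - 1125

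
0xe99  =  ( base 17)CFE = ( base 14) 150d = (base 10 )3737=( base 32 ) 3KP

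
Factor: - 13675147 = - 113^1 * 121019^1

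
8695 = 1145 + 7550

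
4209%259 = 65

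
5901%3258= 2643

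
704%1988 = 704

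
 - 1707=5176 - 6883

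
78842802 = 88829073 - 9986271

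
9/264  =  3/88= 0.03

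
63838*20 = 1276760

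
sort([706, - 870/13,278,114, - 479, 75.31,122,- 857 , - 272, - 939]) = [- 939, - 857, -479,-272 , - 870/13,75.31,114 , 122,278, 706 ]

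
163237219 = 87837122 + 75400097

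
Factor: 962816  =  2^8 * 3761^1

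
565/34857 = 565/34857= 0.02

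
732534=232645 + 499889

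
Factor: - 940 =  - 2^2*5^1*47^1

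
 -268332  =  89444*( - 3)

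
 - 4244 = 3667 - 7911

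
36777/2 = 18388+1/2  =  18388.50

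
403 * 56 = 22568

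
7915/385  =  20+43/77 = 20.56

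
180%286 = 180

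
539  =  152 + 387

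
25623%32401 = 25623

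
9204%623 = 482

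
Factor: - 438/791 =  - 2^1*3^1*7^( - 1)*73^1*113^(  -  1)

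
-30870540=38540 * (-801)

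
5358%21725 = 5358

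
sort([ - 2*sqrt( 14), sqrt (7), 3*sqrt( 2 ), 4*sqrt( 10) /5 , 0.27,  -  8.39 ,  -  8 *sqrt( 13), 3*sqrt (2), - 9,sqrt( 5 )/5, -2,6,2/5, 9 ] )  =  [ - 8*sqrt( 13), -9,-8.39, -2*sqrt( 14 ), -2, 0.27,2/5,sqrt( 5 ) /5, 4*sqrt( 10 ) /5, sqrt ( 7), 3*sqrt( 2 ),3*sqrt( 2) , 6,9] 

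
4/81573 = 4/81573 = 0.00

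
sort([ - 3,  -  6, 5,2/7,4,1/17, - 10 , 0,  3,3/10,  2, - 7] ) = [-10 , - 7, - 6,- 3, 0, 1/17,2/7, 3/10, 2,3, 4, 5 ] 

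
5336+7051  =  12387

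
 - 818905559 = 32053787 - 850959346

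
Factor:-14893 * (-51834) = 2^1*3^1*53^2*163^1*281^1 = 771963762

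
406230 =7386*55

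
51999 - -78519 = 130518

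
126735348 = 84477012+42258336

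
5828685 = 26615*219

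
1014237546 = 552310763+461926783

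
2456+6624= 9080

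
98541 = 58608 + 39933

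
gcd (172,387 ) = 43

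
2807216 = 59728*47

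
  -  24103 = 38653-62756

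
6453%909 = 90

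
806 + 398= 1204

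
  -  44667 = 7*( - 6381 )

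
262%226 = 36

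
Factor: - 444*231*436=-44717904  =  - 2^4*3^2*7^1*11^1 *37^1  *  109^1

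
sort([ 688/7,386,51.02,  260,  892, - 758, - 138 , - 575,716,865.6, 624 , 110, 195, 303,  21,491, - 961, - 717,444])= [  -  961, -758, - 717 , - 575, - 138 , 21,51.02,688/7, 110 , 195, 260,303, 386,444,491,624,716 , 865.6,892] 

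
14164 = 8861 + 5303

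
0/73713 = 0 =0.00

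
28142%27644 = 498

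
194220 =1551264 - 1357044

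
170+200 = 370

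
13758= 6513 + 7245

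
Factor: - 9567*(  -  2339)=3^2*1063^1 *2339^1 = 22377213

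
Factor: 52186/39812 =97/74 = 2^( - 1 )*37^( - 1)*97^1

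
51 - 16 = 35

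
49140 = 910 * 54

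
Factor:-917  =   - 7^1*131^1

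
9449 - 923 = 8526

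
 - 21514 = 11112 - 32626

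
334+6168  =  6502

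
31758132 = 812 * 39111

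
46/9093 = 46/9093 = 0.01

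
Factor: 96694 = 2^1*13^1*3719^1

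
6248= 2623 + 3625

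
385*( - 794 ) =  - 305690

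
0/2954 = 0= 0.00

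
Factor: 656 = 2^4*41^1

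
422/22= 211/11 = 19.18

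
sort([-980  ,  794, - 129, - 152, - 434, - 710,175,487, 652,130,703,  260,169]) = [ - 980,  -  710, - 434,  -  152,  -  129,130,169,175, 260 , 487 , 652,703,794] 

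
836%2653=836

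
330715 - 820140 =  - 489425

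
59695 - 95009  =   - 35314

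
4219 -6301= - 2082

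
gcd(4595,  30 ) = 5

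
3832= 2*1916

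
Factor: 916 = 2^2*229^1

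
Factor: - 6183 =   -  3^3* 229^1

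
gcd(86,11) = 1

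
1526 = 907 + 619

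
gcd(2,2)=2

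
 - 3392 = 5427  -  8819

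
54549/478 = 54549/478= 114.12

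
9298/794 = 4649/397 = 11.71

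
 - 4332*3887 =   -  16838484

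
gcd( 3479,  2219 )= 7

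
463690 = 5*92738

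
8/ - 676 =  -2/169 =-0.01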